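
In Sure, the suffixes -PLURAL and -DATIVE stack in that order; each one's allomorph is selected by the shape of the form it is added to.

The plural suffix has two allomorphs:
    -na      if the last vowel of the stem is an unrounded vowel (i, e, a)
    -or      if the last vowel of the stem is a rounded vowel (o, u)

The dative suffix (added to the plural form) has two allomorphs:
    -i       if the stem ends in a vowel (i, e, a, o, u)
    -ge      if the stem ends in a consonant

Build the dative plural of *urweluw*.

urweluworge

Since the last vowel of *urweluw* is /u/ (a rounded vowel), it takes -or, giving *urweluwor*.
The final sound of the plural form *urweluwor* is /r/, which is a consonant, so the dative suffix is -ge, giving *urweluworge*.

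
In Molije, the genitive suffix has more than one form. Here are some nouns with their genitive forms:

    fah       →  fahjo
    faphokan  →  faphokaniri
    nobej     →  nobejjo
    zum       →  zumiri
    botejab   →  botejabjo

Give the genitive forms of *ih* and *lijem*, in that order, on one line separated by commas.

The pattern is nasality of the final consonant: -iri when the stem ends in a nasal (*faphokan*, *zum*); -jo when the stem ends in a non-nasal consonant (*fah*, *nobej*, *botejab*).
The final consonant of *ih* is /h/, which is non-nasal, so the suffix is -jo, giving *ihjo*.
The final consonant of *lijem* is /m/, which is a nasal, so the suffix is -iri, giving *lijemiri*.

ihjo, lijemiri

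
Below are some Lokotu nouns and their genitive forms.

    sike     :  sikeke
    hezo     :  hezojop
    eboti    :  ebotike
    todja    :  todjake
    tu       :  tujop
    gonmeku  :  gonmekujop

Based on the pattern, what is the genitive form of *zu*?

Looking at the last vowel of each stem: -jop when the last vowel of the stem is a rounded vowel (*hezo*, *tu*, *gonmeku*); -ke when the last vowel of the stem is an unrounded vowel (*sike*, *eboti*, *todja*).
Since the last vowel of *zu* is /u/ (a rounded vowel), it takes -jop, giving *zujop*.

zujop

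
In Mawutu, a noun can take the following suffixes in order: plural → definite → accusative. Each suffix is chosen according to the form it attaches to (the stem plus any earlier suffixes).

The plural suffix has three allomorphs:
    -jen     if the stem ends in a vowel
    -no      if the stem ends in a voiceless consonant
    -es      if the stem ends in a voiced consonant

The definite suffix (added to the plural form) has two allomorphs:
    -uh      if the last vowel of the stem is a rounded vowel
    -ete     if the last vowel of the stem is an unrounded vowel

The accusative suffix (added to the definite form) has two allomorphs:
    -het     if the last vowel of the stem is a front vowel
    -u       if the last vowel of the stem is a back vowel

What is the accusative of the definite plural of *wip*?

Since the final sound of *wip* is /p/ (a voiceless consonant), it takes -no, giving *wipno*.
Since the last vowel of the plural form *wipno* is /o/ (a rounded vowel), it takes -uh, giving *wipnouh*.
The definite form *wipnouh*: last vowel = /u/, a back vowel → -u → *wipnouhu*.

wipnouhu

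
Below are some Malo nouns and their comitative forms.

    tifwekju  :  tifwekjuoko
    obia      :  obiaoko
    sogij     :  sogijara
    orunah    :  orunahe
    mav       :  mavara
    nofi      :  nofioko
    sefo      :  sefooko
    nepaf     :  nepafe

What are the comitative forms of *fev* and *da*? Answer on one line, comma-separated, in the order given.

The pattern is voicing of the final sound: -e when the stem ends in a voiceless consonant (*orunah*, *nepaf*); -ara when the stem ends in a voiced consonant (*sogij*, *mav*); -oko when the stem ends in a vowel (*tifwekju*, *obia*, *nofi*, *sefo*).
The final sound of *fev* is /v/, which is a voiced consonant, so the suffix is -ara, giving *fevara*.
The final sound of *da* is /a/, which is a vowel, so the suffix is -oko, giving *daoko*.

fevara, daoko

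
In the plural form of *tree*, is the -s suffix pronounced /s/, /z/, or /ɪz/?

/z/

The stem *tree* ends in a voiced non-sibilant sound.
The plural suffix surfaces as /ɪz/ after sibilants, /s/ after other voiceless consonants, and /z/ after other voiced sounds.
So the plural -s on *tree* is pronounced /z/.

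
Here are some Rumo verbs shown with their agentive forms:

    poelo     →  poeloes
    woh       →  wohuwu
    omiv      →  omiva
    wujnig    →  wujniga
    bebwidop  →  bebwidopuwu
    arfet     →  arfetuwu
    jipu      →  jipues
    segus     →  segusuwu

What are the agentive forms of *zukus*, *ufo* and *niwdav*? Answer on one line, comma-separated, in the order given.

The suffix is conditioned by the final sound: -uwu when the stem ends in a voiceless consonant (*woh*, *bebwidop*, *arfet*, *segus*); -a when the stem ends in a voiced consonant (*omiv*, *wujnig*); -es when the stem ends in a vowel (*poelo*, *jipu*).
Since the final sound of *zukus* is /s/ (a voiceless consonant), it takes -uwu, giving *zukusuwu*.
The final sound of *ufo* is /o/, which is a vowel, so the suffix is -es, giving *ufoes*.
*niwdav* — final sound /v/ (a voiced consonant) → -a → *niwdava*.

zukusuwu, ufoes, niwdava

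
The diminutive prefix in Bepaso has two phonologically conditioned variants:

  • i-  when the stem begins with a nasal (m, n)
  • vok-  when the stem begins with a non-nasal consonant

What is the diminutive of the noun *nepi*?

inepi

The first consonant of *nepi* is /n/, which is a nasal, so the prefix is i-, giving *inepi*.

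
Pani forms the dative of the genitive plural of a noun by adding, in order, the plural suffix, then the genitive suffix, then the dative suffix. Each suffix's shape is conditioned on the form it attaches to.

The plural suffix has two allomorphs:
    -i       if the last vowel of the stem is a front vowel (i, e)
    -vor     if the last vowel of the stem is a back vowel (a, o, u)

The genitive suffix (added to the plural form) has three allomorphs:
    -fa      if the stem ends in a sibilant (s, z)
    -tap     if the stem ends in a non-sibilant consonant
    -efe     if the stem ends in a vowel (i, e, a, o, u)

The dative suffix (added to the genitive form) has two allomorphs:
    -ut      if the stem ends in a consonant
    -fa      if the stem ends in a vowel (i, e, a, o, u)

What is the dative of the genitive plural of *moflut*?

moflutvortaput

*moflut*: last vowel = /u/, a back vowel → -vor → *moflutvor*.
The final sound of the plural form *moflutvor* is /r/, which is a non-sibilant consonant, so the genitive suffix is -tap, giving *moflutvortap*.
The genitive form *moflutvortap* — final sound /p/ (a consonant) → -ut → *moflutvortaput*.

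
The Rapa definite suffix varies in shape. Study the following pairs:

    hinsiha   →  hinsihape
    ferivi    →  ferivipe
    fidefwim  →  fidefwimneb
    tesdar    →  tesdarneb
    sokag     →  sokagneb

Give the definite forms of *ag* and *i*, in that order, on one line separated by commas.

The alternation tracks the final sound of the stem — -neb when the stem ends in a consonant (*fidefwim*, *tesdar*, *sokag*); -pe when the stem ends in a vowel (*hinsiha*, *ferivi*).
Since the final sound of *ag* is /g/ (a consonant), it takes -neb, giving *agneb*.
*i* — final sound /i/ (a vowel) → -pe → *ipe*.

agneb, ipe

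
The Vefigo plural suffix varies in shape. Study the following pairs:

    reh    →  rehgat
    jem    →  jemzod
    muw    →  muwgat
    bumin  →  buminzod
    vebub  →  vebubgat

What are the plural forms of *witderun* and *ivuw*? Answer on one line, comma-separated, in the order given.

witderunzod, ivuwgat

Looking at the final consonant of each stem: -zod when the stem ends in a nasal (*jem*, *bumin*); -gat when the stem ends in a non-nasal consonant (*reh*, *muw*, *vebub*).
The final consonant of *witderun* is /n/, which is a nasal, so the suffix is -zod, giving *witderunzod*.
Since the final consonant of *ivuw* is /w/ (non-nasal), it takes -gat, giving *ivuwgat*.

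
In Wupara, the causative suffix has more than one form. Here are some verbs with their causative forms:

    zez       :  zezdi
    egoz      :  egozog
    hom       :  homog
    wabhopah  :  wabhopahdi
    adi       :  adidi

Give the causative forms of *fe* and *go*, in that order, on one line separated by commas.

The suffix is conditioned by the last vowel: -og when the last vowel of the stem is a rounded vowel (*egoz*, *hom*); -di when the last vowel of the stem is an unrounded vowel (*zez*, *wabhopah*, *adi*).
The last vowel of *fe* is /e/, which is an unrounded vowel, so the suffix is -di, giving *fedi*.
Since the last vowel of *go* is /o/ (a rounded vowel), it takes -og, giving *goog*.

fedi, goog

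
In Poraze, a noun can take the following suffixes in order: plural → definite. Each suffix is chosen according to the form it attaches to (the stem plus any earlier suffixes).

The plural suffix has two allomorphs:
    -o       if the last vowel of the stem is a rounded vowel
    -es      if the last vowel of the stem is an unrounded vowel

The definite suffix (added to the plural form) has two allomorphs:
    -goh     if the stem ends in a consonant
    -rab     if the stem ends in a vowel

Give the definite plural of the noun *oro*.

oroorab

Since the last vowel of *oro* is /o/ (a rounded vowel), it takes -o, giving *oroo*.
The plural form *oroo* — final sound /o/ (a vowel) → -rab → *oroorab*.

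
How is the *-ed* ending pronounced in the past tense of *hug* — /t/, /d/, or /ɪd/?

The stem *hug* ends in a voiced sound other than /d/.
The -ed suffix is realized as /ɪd/ after /t, d/; as /t/ after other voiceless consonants; and as /d/ after other voiced sounds.
So -ed on *hug* is pronounced /d/.

/d/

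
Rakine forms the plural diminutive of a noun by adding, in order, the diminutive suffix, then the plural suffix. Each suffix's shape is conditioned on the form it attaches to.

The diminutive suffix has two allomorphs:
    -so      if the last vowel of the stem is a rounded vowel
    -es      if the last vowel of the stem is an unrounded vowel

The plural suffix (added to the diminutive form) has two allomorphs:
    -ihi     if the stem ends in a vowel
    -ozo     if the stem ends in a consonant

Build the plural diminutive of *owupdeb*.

*owupdeb* — last vowel /e/ (an unrounded vowel) → -es → *owupdebes*.
The final sound of the diminutive form *owupdebes* is /s/, which is a consonant, so the plural suffix is -ozo, giving *owupdebesozo*.

owupdebesozo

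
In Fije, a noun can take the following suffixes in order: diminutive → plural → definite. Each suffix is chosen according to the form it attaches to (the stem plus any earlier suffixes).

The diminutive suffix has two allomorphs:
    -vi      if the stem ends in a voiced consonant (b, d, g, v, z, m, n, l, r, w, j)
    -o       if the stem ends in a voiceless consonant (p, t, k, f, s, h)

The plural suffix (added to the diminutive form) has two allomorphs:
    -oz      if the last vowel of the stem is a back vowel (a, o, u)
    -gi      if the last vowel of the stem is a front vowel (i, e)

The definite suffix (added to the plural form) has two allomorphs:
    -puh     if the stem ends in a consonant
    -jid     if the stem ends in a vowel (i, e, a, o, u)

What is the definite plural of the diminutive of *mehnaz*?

*mehnaz*: final consonant = /z/, voiced → -vi → *mehnazvi*.
The diminutive form *mehnazvi* — last vowel /i/ (a front vowel) → -gi → *mehnazvigi*.
Since the final sound of the plural form *mehnazvigi* is /i/ (a vowel), it takes -jid, giving *mehnazvigijid*.

mehnazvigijid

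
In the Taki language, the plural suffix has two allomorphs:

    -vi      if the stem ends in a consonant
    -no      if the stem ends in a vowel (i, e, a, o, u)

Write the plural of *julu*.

*julu*: final sound = /u/, a vowel → -no → *juluno*.

juluno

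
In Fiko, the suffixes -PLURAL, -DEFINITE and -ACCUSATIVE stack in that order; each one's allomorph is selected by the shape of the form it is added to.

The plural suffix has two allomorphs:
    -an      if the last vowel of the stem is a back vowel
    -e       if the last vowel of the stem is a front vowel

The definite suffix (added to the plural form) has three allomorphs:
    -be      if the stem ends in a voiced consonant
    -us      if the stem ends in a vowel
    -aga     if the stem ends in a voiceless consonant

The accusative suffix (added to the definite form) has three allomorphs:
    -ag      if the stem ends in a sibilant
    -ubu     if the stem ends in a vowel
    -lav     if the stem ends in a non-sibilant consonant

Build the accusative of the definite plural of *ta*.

The last vowel of *ta* is /a/, which is a back vowel, so the plural suffix is -an, giving *taan*.
Since the final sound of the plural form *taan* is /n/ (a voiced consonant), it takes -be, giving *taanbe*.
The definite form *taanbe*: final sound = /e/, a vowel → -ubu → *taanbeubu*.

taanbeubu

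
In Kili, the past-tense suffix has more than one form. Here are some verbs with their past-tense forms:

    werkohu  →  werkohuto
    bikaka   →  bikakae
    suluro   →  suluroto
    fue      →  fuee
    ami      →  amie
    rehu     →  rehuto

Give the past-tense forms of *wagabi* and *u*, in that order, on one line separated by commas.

wagabie, uto

The pattern is rounding harmony: -to when the last vowel of the stem is a rounded vowel (*werkohu*, *suluro*, *rehu*); -e when the last vowel of the stem is an unrounded vowel (*bikaka*, *fue*, *ami*).
*wagabi* — last vowel /i/ (an unrounded vowel) → -e → *wagabie*.
*u*: last vowel = /u/, a rounded vowel → -to → *uto*.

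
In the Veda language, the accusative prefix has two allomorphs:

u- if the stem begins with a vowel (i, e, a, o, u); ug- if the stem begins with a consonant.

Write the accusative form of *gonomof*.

uggonomof

Since the first sound of *gonomof* is /g/ (a consonant), it takes ug-, giving *uggonomof*.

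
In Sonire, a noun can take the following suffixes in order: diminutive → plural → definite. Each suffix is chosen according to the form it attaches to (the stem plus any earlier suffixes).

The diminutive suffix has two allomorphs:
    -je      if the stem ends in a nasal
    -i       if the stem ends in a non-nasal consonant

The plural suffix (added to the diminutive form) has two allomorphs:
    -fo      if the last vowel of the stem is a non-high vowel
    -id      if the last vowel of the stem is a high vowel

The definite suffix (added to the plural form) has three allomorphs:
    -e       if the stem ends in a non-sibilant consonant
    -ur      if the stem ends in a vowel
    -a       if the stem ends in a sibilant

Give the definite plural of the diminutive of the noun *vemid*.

vemidiide

The final consonant of *vemid* is /d/, which is non-nasal, so the diminutive suffix is -i, giving *vemidi*.
Since the last vowel of the diminutive form *vemidi* is /i/ (a high vowel), it takes -id, giving *vemidiid*.
The final sound of the plural form *vemidiid* is /d/, which is a non-sibilant consonant, so the definite suffix is -e, giving *vemidiide*.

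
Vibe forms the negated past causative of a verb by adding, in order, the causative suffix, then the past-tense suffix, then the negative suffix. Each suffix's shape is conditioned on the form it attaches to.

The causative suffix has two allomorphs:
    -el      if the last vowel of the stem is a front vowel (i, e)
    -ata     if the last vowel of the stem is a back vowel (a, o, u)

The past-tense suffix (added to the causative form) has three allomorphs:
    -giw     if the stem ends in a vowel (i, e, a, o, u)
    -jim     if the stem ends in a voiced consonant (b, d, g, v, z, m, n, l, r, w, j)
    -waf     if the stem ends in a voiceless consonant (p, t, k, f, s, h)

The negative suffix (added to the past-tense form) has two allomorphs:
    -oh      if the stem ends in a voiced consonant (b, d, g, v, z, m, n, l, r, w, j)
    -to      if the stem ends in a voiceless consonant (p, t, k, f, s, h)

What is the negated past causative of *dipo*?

dipoatagiwoh

Since the last vowel of *dipo* is /o/ (a back vowel), it takes -ata, giving *dipoata*.
The causative form *dipoata*: final sound = /a/, a vowel → -giw → *dipoatagiw*.
Since the final consonant of the past-tense form *dipoatagiw* is /w/ (voiced), it takes -oh, giving *dipoatagiwoh*.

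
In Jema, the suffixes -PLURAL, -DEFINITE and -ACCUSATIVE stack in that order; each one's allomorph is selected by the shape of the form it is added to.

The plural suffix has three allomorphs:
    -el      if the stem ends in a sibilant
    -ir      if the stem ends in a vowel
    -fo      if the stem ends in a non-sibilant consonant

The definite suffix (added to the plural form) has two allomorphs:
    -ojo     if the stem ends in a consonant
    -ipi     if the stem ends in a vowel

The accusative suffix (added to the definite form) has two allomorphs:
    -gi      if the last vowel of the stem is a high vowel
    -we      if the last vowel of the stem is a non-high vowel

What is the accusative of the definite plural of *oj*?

*oj*: final sound = /j/, a non-sibilant consonant → -fo → *ojfo*.
The final sound of the plural form *ojfo* is /o/, which is a vowel, so the definite suffix is -ipi, giving *ojfoipi*.
The last vowel of the definite form *ojfoipi* is /i/, which is a high vowel, so the accusative suffix is -gi, giving *ojfoipigi*.

ojfoipigi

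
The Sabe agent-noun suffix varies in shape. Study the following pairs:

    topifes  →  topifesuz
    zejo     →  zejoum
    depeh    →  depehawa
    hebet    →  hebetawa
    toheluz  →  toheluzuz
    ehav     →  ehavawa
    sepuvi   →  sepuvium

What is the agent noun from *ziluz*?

ziluzuz

The alternation tracks the final sound of the stem — -uz when the stem ends in a sibilant (*topifes*, *toheluz*); -awa when the stem ends in a non-sibilant consonant (*depeh*, *hebet*, *ehav*); -um when the stem ends in a vowel (*zejo*, *sepuvi*).
Since the final sound of *ziluz* is /z/ (a sibilant), it takes -uz, giving *ziluzuz*.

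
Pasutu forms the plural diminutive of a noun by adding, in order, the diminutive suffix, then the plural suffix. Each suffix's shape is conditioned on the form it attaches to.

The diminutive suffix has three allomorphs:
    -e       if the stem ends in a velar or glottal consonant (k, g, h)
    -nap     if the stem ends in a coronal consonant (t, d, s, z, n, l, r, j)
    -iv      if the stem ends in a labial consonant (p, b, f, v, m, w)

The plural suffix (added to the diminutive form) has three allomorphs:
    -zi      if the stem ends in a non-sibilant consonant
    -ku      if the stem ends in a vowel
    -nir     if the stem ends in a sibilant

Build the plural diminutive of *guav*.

guavivzi

The final consonant of *guav* is /v/, which is labial, so the diminutive suffix is -iv, giving *guaviv*.
Since the final sound of the diminutive form *guaviv* is /v/ (a non-sibilant consonant), it takes -zi, giving *guavivzi*.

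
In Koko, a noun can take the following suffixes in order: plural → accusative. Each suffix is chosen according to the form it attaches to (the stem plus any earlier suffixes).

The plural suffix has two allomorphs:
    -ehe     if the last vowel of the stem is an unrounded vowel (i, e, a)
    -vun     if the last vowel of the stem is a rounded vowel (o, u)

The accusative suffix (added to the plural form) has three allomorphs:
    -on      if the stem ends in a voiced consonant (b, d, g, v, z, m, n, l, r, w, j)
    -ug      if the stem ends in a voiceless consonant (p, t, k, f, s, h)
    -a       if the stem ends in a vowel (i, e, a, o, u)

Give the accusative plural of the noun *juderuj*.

juderujvunon

Since the last vowel of *juderuj* is /u/ (a rounded vowel), it takes -vun, giving *juderujvun*.
Since the final sound of the plural form *juderujvun* is /n/ (a voiced consonant), it takes -on, giving *juderujvunon*.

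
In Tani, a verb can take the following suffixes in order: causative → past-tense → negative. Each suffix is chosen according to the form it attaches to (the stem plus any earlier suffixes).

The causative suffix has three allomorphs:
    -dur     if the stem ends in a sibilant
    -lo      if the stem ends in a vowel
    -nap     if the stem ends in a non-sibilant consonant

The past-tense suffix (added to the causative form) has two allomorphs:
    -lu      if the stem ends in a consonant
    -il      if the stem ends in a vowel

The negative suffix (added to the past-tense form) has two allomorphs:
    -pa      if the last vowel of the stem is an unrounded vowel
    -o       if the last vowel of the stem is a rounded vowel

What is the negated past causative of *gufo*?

gufoloilpa

*gufo*: final sound = /o/, a vowel → -lo → *gufolo*.
The final sound of the causative form *gufolo* is /o/, which is a vowel, so the past-tense suffix is -il, giving *gufoloil*.
The last vowel of the past-tense form *gufoloil* is /i/, which is an unrounded vowel, so the negative suffix is -pa, giving *gufoloilpa*.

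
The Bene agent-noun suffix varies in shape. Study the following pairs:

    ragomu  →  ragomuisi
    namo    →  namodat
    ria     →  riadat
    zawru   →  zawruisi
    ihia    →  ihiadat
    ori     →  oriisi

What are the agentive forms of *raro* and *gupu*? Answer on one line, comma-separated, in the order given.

rarodat, gupuisi

The pattern is height harmony: -isi when the last vowel of the stem is a high vowel (*ragomu*, *zawru*, *ori*); -dat when the last vowel of the stem is a non-high vowel (*namo*, *ria*, *ihia*).
Since the last vowel of *raro* is /o/ (a non-high vowel), it takes -dat, giving *rarodat*.
*gupu*: last vowel = /u/, a high vowel → -isi → *gupuisi*.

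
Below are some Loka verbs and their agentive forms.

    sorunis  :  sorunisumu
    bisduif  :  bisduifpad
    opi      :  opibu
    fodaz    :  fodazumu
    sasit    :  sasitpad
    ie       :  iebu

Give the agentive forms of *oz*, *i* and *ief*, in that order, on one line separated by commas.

ozumu, ibu, iefpad

The alternation tracks the final sound of the stem — -umu when the stem ends in a sibilant (*sorunis*, *fodaz*); -pad when the stem ends in a non-sibilant consonant (*bisduif*, *sasit*); -bu when the stem ends in a vowel (*opi*, *ie*).
*oz*: final sound = /z/, a sibilant → -umu → *ozumu*.
The final sound of *i* is /i/, which is a vowel, so the suffix is -bu, giving *ibu*.
*ief*: final sound = /f/, a non-sibilant consonant → -pad → *iefpad*.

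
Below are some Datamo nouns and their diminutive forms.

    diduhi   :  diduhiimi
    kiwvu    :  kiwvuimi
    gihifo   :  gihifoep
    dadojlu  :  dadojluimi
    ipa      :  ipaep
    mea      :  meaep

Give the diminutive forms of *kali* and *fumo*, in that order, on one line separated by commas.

kaliimi, fumoep

Looking at the last vowel of each stem: -imi when the last vowel of the stem is a high vowel (*diduhi*, *kiwvu*, *dadojlu*); -ep when the last vowel of the stem is a non-high vowel (*gihifo*, *ipa*, *mea*).
*kali* — last vowel /i/ (a high vowel) → -imi → *kaliimi*.
The last vowel of *fumo* is /o/, which is a non-high vowel, so the suffix is -ep, giving *fumoep*.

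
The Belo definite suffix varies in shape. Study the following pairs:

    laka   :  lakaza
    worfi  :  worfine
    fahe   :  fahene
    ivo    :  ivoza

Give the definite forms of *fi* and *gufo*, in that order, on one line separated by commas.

fine, gufoza

The pattern is front/back vowel harmony: -ne when the last vowel of the stem is a front vowel (*worfi*, *fahe*); -za when the last vowel of the stem is a back vowel (*laka*, *ivo*).
Since the last vowel of *fi* is /i/ (a front vowel), it takes -ne, giving *fine*.
Since the last vowel of *gufo* is /o/ (a back vowel), it takes -za, giving *gufoza*.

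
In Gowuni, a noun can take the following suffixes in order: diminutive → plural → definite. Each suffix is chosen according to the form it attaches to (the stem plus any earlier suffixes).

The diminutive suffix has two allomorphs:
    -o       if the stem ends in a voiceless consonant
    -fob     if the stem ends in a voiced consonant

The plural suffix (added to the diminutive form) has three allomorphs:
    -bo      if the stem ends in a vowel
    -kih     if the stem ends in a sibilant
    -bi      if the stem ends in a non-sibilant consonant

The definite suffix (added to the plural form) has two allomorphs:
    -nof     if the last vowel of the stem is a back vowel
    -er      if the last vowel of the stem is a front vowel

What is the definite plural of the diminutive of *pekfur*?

Since the final consonant of *pekfur* is /r/ (voiced), it takes -fob, giving *pekfurfob*.
The final sound of the diminutive form *pekfurfob* is /b/, which is a non-sibilant consonant, so the plural suffix is -bi, giving *pekfurfobbi*.
Since the last vowel of the plural form *pekfurfobbi* is /i/ (a front vowel), it takes -er, giving *pekfurfobbier*.

pekfurfobbier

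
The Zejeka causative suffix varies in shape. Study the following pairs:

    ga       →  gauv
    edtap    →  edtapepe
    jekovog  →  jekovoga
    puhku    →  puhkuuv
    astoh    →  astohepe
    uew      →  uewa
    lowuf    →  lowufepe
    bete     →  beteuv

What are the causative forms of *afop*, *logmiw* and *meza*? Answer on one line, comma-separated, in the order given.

The alternation tracks the final sound of the stem — -epe when the stem ends in a voiceless consonant (*edtap*, *astoh*, *lowuf*); -a when the stem ends in a voiced consonant (*jekovog*, *uew*); -uv when the stem ends in a vowel (*ga*, *puhku*, *bete*).
The final sound of *afop* is /p/, which is a voiceless consonant, so the suffix is -epe, giving *afopepe*.
*logmiw* — final sound /w/ (a voiced consonant) → -a → *logmiwa*.
The final sound of *meza* is /a/, which is a vowel, so the suffix is -uv, giving *mezauv*.

afopepe, logmiwa, mezauv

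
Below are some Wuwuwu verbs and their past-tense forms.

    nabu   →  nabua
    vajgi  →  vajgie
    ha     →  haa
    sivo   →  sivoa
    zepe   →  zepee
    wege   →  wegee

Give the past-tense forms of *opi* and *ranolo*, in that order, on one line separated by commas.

The suffix is conditioned by the last vowel: -e when the last vowel of the stem is a front vowel (*vajgi*, *zepe*, *wege*); -a when the last vowel of the stem is a back vowel (*nabu*, *ha*, *sivo*).
The last vowel of *opi* is /i/, which is a front vowel, so the suffix is -e, giving *opie*.
The last vowel of *ranolo* is /o/, which is a back vowel, so the suffix is -a, giving *ranoloa*.

opie, ranoloa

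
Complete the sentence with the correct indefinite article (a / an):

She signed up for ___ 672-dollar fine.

The indefinite article is chosen by the initial *sound* of the following word, not its spelling.
The number *672* is spoken "six hundred …", beginning with /sɪks/ — a consonant sound.
So the article is *a*: She signed up for a 672-dollar fine.

a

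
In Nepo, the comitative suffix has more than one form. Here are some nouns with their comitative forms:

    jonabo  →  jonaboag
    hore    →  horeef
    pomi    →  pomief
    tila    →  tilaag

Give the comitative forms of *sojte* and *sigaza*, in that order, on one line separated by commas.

Looking at the last vowel of each stem: -ef when the last vowel of the stem is a front vowel (*hore*, *pomi*); -ag when the last vowel of the stem is a back vowel (*jonabo*, *tila*).
Since the last vowel of *sojte* is /e/ (a front vowel), it takes -ef, giving *sojteef*.
The last vowel of *sigaza* is /a/, which is a back vowel, so the suffix is -ag, giving *sigazaag*.

sojteef, sigazaag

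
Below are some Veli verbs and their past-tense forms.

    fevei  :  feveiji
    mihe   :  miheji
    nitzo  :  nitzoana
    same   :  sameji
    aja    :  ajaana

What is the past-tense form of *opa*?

opaana

The pattern is front/back vowel harmony: -ji when the last vowel of the stem is a front vowel (*fevei*, *mihe*, *same*); -ana when the last vowel of the stem is a back vowel (*nitzo*, *aja*).
The last vowel of *opa* is /a/, which is a back vowel, so the suffix is -ana, giving *opaana*.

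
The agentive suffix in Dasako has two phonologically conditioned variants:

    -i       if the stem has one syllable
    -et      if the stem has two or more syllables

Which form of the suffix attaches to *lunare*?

-et

*lunare* has 3 syllables, so the suffix is -et.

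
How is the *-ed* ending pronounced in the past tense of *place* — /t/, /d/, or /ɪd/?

The stem *place* ends in a voiceless consonant other than /t/.
The -ed suffix is realized as /ɪd/ after /t, d/; as /t/ after other voiceless consonants; and as /d/ after other voiced sounds.
So -ed on *place* is pronounced /t/.

/t/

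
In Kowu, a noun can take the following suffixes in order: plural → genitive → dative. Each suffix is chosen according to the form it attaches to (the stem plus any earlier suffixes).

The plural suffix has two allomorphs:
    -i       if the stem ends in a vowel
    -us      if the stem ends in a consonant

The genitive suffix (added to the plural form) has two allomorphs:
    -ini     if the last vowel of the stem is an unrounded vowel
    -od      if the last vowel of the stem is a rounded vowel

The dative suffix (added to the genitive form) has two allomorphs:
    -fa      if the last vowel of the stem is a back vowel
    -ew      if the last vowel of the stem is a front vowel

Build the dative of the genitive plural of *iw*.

iwusodfa

Since the final sound of *iw* is /w/ (a consonant), it takes -us, giving *iwus*.
Since the last vowel of the plural form *iwus* is /u/ (a rounded vowel), it takes -od, giving *iwusod*.
The last vowel of the genitive form *iwusod* is /o/, which is a back vowel, so the dative suffix is -fa, giving *iwusodfa*.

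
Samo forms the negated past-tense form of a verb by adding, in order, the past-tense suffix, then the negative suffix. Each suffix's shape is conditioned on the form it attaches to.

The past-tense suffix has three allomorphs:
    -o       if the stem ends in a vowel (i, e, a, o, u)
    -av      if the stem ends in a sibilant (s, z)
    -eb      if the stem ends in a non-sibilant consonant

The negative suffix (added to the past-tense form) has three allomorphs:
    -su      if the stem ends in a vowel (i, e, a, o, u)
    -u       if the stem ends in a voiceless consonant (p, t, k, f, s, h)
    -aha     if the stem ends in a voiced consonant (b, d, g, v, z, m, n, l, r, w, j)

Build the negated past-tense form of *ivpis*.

ivpisavaha

The final sound of *ivpis* is /s/, which is a sibilant, so the past-tense suffix is -av, giving *ivpisav*.
The past-tense form *ivpisav*: final sound = /v/, a voiced consonant → -aha → *ivpisavaha*.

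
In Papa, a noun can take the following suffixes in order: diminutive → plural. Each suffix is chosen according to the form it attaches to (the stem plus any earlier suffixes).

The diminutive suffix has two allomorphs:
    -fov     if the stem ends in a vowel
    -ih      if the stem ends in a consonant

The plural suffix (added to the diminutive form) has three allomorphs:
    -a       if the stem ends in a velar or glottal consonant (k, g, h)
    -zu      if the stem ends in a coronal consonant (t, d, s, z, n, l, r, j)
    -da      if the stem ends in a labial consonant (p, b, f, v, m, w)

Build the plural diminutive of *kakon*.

*kakon*: final sound = /n/, a consonant → -ih → *kakonih*.
The final consonant of the diminutive form *kakonih* is /h/, which is velar/glottal, so the plural suffix is -a, giving *kakoniha*.

kakoniha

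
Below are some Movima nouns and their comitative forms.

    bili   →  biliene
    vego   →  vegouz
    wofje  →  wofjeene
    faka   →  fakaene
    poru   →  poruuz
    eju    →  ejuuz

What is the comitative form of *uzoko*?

Looking at the last vowel of each stem: -uz when the last vowel of the stem is a rounded vowel (*vego*, *poru*, *eju*); -ene when the last vowel of the stem is an unrounded vowel (*bili*, *wofje*, *faka*).
The last vowel of *uzoko* is /o/, which is a rounded vowel, so the suffix is -uz, giving *uzokouz*.

uzokouz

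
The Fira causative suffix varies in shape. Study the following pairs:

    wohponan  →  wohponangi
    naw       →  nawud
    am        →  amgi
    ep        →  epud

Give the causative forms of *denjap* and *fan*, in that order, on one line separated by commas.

The suffix is conditioned by the final consonant: -gi when the stem ends in a nasal (*wohponan*, *am*); -ud when the stem ends in a non-nasal consonant (*naw*, *ep*).
Since the final consonant of *denjap* is /p/ (non-nasal), it takes -ud, giving *denjapud*.
*fan*: final consonant = /n/, a nasal → -gi → *fangi*.

denjapud, fangi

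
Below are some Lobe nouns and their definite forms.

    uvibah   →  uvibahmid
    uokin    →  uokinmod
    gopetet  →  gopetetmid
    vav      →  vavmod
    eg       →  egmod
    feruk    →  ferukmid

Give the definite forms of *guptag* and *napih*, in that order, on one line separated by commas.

guptagmod, napihmid

The suffix is conditioned by the final consonant: -mid when the stem ends in a voiceless consonant (*uvibah*, *gopetet*, *feruk*); -mod when the stem ends in a voiced consonant (*uokin*, *vav*, *eg*).
Since the final consonant of *guptag* is /g/ (voiced), it takes -mod, giving *guptagmod*.
*napih*: final consonant = /h/, voiceless → -mid → *napihmid*.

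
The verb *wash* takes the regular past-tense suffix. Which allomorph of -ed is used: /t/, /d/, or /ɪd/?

/t/

The stem *wash* ends in a voiceless consonant other than /t/.
The -ed suffix is realized as /ɪd/ after /t, d/; as /t/ after other voiceless consonants; and as /d/ after other voiced sounds.
So -ed on *wash* is pronounced /t/.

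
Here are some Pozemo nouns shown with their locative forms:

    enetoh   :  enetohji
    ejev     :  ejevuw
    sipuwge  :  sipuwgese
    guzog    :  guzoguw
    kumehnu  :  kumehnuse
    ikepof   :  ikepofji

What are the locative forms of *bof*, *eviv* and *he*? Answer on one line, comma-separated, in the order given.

bofji, evivuw, hese

The pattern is voicing of the final sound: -ji when the stem ends in a voiceless consonant (*enetoh*, *ikepof*); -uw when the stem ends in a voiced consonant (*ejev*, *guzog*); -se when the stem ends in a vowel (*sipuwge*, *kumehnu*).
The final sound of *bof* is /f/, which is a voiceless consonant, so the suffix is -ji, giving *bofji*.
*eviv* — final sound /v/ (a voiced consonant) → -uw → *evivuw*.
*he*: final sound = /e/, a vowel → -se → *hese*.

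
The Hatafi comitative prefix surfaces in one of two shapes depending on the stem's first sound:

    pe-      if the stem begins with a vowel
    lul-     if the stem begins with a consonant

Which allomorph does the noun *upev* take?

*upev*: first sound = /u/, a vowel → pe-.

pe-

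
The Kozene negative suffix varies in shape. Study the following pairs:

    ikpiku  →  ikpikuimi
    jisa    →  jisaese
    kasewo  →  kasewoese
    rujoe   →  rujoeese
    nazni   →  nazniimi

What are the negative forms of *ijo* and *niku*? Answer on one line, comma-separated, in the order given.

The pattern is height harmony: -imi when the last vowel of the stem is a high vowel (*ikpiku*, *nazni*); -ese when the last vowel of the stem is a non-high vowel (*jisa*, *kasewo*, *rujoe*).
Since the last vowel of *ijo* is /o/ (a non-high vowel), it takes -ese, giving *ijoese*.
*niku*: last vowel = /u/, a high vowel → -imi → *nikuimi*.

ijoese, nikuimi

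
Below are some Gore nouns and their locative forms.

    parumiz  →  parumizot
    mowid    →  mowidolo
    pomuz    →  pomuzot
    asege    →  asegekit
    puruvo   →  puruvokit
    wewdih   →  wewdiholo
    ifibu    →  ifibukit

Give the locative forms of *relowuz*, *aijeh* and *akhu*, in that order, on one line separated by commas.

The alternation tracks the final sound of the stem — -ot when the stem ends in a sibilant (*parumiz*, *pomuz*); -olo when the stem ends in a non-sibilant consonant (*mowid*, *wewdih*); -kit when the stem ends in a vowel (*asege*, *puruvo*, *ifibu*).
The final sound of *relowuz* is /z/, which is a sibilant, so the suffix is -ot, giving *relowuzot*.
*aijeh* — final sound /h/ (a non-sibilant consonant) → -olo → *aijeholo*.
*akhu* — final sound /u/ (a vowel) → -kit → *akhukit*.

relowuzot, aijeholo, akhukit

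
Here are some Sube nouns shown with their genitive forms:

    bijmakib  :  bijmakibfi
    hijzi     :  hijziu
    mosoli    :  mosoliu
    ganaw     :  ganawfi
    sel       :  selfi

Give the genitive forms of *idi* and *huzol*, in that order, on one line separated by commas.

idiu, huzolfi

The suffix is conditioned by the final sound: -fi when the stem ends in a consonant (*bijmakib*, *ganaw*, *sel*); -u when the stem ends in a vowel (*hijzi*, *mosoli*).
Since the final sound of *idi* is /i/ (a vowel), it takes -u, giving *idiu*.
The final sound of *huzol* is /l/, which is a consonant, so the suffix is -fi, giving *huzolfi*.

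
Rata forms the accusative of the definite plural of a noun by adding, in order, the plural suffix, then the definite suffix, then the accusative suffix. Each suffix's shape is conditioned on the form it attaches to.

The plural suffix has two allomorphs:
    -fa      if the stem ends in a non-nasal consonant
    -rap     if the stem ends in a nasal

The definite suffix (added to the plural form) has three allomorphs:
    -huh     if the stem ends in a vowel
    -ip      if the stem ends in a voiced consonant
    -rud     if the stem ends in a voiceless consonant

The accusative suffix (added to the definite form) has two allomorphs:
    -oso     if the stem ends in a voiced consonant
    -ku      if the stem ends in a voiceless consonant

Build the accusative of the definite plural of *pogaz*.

pogazfahuhku

Since the final consonant of *pogaz* is /z/ (non-nasal), it takes -fa, giving *pogazfa*.
The final sound of the plural form *pogazfa* is /a/, which is a vowel, so the definite suffix is -huh, giving *pogazfahuh*.
The definite form *pogazfahuh*: final consonant = /h/, voiceless → -ku → *pogazfahuhku*.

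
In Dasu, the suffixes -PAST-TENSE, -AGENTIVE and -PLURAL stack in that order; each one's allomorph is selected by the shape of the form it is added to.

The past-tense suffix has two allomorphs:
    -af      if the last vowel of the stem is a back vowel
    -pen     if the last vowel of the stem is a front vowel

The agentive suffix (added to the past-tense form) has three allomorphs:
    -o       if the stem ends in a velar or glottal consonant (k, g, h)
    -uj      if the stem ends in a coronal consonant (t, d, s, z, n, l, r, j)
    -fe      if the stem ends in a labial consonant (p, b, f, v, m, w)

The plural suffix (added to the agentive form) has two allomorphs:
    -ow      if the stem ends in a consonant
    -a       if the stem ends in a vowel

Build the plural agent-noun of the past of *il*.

*il* — last vowel /i/ (a front vowel) → -pen → *ilpen*.
Since the final consonant of the past-tense form *ilpen* is /n/ (coronal), it takes -uj, giving *ilpenuj*.
The final sound of the agentive form *ilpenuj* is /j/, which is a consonant, so the plural suffix is -ow, giving *ilpenujow*.

ilpenujow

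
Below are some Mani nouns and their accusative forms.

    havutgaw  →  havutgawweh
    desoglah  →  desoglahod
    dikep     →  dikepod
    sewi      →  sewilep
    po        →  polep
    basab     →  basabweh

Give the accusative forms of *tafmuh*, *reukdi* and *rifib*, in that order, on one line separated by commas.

tafmuhod, reukdilep, rifibweh

The pattern is voicing of the final sound: -od when the stem ends in a voiceless consonant (*desoglah*, *dikep*); -weh when the stem ends in a voiced consonant (*havutgaw*, *basab*); -lep when the stem ends in a vowel (*sewi*, *po*).
*tafmuh* — final sound /h/ (a voiceless consonant) → -od → *tafmuhod*.
*reukdi* — final sound /i/ (a vowel) → -lep → *reukdilep*.
*rifib*: final sound = /b/, a voiced consonant → -weh → *rifibweh*.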